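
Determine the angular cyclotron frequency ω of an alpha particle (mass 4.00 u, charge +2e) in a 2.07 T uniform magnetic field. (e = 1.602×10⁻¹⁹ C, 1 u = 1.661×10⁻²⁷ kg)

ω = |q|B/m.
ω = (3.204×10⁻¹⁹)(2.07)/6.644×10⁻²⁷ ≈ 9.98×10⁷ rad/s.

ω ≈ 9.98×10⁷ rad/s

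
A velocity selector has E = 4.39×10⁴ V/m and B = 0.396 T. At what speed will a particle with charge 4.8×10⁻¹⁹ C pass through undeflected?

v = 1.11×10⁵ m/s

For undeflected motion the electric and magnetic forces balance: qE = qvB.
v = E/B = 4.39×10⁴/0.396 = 1.11×10⁵ m/s.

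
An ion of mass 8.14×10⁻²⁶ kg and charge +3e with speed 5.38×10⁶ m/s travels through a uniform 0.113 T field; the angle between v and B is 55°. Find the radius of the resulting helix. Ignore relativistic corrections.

r ≈ 6.61 m

v⊥ = v sinθ = 5.38×10⁶·sin55° ≈ 4.407×10⁶ m/s.
r = m v⊥/(|q|B) = (8.14×10⁻²⁶)(4.407×10⁶)/((4.806×10⁻¹⁹)(0.113)) ≈ 6.61 m.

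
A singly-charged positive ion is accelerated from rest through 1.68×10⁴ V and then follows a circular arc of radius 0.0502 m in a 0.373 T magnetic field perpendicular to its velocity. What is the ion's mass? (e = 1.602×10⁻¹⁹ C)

Combine |q|V = ½mv² and r = mv/(|q|B): eliminate v to get m = qB²r²/(2V).
m = (1.602×10⁻¹⁹)(0.373)²(0.0502)²/(2·1.68×10⁴) ≈ 1.67×10⁻²⁷ kg.

m ≈ 1.67×10⁻²⁷ kg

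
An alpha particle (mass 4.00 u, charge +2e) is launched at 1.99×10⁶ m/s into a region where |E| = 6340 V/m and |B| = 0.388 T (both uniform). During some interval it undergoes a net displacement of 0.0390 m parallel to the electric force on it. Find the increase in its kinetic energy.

ΔKE ≈ 7.92×10⁻¹⁷ J

The magnetic force is always ⟂ v and does no work; only the electric force changes KE.
ΔKE = F_E · d = |q|E d = (3.204×10⁻¹⁹)(6340)(0.0390) ≈ 7.92×10⁻¹⁷ J.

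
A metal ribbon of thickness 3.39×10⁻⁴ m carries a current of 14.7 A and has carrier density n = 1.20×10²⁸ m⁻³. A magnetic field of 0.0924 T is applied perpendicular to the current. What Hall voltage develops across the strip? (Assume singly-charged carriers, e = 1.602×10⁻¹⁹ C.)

V_H = IB/(n e t).
V_H = (14.7)(0.0924)/((1.20×10²⁸)(1.602×10⁻¹⁹)(3.39×10⁻⁴)) ≈ 2.08×10⁻⁶ V.

V_H ≈ 2.08×10⁻⁶ V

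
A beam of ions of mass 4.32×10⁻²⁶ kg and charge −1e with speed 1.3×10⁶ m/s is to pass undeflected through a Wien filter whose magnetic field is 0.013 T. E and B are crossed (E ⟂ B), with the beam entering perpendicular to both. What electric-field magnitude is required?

For straight-line motion qE = qvB, so E = vB.
E = 1.3×10⁶ × 0.013 = 1.7×10⁴ V/m.

E = 1.7×10⁴ V/m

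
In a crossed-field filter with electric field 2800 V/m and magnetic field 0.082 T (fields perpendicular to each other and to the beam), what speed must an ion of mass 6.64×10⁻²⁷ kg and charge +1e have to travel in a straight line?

v = 3.4×10⁴ m/s

For undeflected motion the electric and magnetic forces balance: qE = qvB.
v = E/B = 2800/0.082 = 3.4×10⁴ m/s.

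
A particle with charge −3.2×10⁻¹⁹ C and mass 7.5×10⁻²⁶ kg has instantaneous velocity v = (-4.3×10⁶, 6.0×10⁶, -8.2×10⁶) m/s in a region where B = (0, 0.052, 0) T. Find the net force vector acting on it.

F ≈ (-1.36×10⁻¹³, 0, 7.16×10⁻¹⁴) N

v×B = (4.26×10⁵, 0, -2.24×10⁵) N/C.
F = q v×B = (−3.2×10⁻¹⁹ C)·(4.26×10⁵, 0, -2.24×10⁵) = (-1.36×10⁻¹³, 0, 7.16×10⁻¹⁴) N.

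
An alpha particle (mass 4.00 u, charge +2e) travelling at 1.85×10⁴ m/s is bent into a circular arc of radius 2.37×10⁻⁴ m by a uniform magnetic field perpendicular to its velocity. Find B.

B ≈ 1.62 T

From |q|vB = mv²/r, B = mv/(|q|r).
B = (6.644×10⁻²⁷)(1.85×10⁴)/((3.204×10⁻¹⁹)(2.37×10⁻⁴)) ≈ 1.62 T.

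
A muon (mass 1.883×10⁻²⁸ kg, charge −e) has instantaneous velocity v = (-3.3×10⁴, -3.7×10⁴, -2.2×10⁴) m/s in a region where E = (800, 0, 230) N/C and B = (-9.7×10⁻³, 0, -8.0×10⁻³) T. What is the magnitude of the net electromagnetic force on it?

v×B = (296, -50.6, -359) N/C.
E + v×B = (1100, -50.6, -129) N/C.
F = q(E + v×B) = (−1.602×10⁻¹⁹ C)·(1100, -50.6, -129) = (-1.76×10⁻¹⁶, 8.11×10⁻¹⁸, 2.06×10⁻¹⁷) N.
|F| = 1.77×10⁻¹⁶ N.

|F| ≈ 1.77×10⁻¹⁶ N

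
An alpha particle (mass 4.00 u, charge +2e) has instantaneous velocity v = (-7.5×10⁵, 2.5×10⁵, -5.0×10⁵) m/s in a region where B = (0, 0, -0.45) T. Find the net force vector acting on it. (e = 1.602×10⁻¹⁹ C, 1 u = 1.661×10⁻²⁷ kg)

F ≈ (-3.60×10⁻¹⁴, -1.08×10⁻¹³, 0) N

v×B = (-1.12×10⁵, -3.38×10⁵, 0) N/C.
F = q v×B = (3.204×10⁻¹⁹ C)·(-1.12×10⁵, -3.38×10⁵, 0) = (-3.60×10⁻¹⁴, -1.08×10⁻¹³, 0) N.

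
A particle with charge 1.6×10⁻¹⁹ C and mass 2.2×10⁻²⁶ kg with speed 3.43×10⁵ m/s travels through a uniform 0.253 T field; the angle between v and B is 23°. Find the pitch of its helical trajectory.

v∥ = v cosθ = 3.43×10⁵·cos23° ≈ 3.157×10⁵ m/s.
T = 2πm/(|q|B) = 2π(2.2×10⁻²⁶)/((1.6×10⁻¹⁹)(0.253)) ≈ 3.415×10⁻⁶ s.
pitch = v∥ T = (3.157×10⁵)(3.415×10⁻⁶) ≈ 1.08 m.

p ≈ 1.08 m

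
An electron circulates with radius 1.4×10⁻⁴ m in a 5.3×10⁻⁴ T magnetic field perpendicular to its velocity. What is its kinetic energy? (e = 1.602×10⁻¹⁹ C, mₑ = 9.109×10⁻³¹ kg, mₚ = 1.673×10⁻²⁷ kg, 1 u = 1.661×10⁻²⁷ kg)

KE ≈ 7.8×10⁻²³ J

v = |q|Br/m, then KE = ½mv² = (qBr)²/(2m).
v = (1.602×10⁻¹⁹)(5.3×10⁻⁴)(1.4×10⁻⁴)/9.109×10⁻³¹ ≈ 1.305×10⁴ m/s.
KE = ½(9.109×10⁻³¹)(1.305×10⁴)² ≈ 7.8×10⁻²³ J.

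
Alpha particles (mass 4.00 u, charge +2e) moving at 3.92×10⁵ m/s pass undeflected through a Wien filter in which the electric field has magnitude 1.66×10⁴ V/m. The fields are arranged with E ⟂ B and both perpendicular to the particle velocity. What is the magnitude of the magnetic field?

B = 0.0423 T

Balance of forces in the selector: qE = qvB ⇒ B = E/v.
B = 1.66×10⁴/3.92×10⁵ = 0.0423 T.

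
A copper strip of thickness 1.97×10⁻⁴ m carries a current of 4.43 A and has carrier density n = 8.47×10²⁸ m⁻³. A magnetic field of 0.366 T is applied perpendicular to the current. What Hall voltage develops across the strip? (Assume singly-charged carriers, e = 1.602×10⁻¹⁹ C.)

V_H = IB/(n e t).
V_H = (4.43)(0.366)/((8.47×10²⁸)(1.602×10⁻¹⁹)(1.97×10⁻⁴)) ≈ 6.07×10⁻⁷ V.

V_H ≈ 6.07×10⁻⁷ V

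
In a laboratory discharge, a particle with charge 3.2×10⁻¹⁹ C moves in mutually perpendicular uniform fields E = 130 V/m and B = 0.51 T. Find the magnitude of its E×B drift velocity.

v_d ≈ 250 m/s

In crossed fields the guiding centre drifts at v_d = |E×B|/B² = E/B, independent of charge and mass.
v_d = 130/0.51 = 250 m/s.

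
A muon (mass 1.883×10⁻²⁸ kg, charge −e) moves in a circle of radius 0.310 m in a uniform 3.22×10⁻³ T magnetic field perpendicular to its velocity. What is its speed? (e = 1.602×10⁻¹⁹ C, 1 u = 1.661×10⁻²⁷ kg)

v ≈ 8.49×10⁵ m/s

From |q|vB = mv²/r, v = |q|Br/m.
v = (1.602×10⁻¹⁹)(3.22×10⁻³)(0.310)/1.883×10⁻²⁸ ≈ 8.49×10⁵ m/s.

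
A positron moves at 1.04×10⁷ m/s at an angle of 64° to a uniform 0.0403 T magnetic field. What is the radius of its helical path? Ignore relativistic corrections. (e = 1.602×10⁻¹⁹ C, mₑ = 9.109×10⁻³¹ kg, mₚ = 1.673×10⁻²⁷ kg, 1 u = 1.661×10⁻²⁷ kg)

v⊥ = v sinθ = 1.04×10⁷·sin64° ≈ 9.347×10⁶ m/s.
r = m v⊥/(|q|B) = (9.109×10⁻³¹)(9.347×10⁶)/((1.602×10⁻¹⁹)(0.0403)) ≈ 1.32×10⁻³ m.

r ≈ 1.32×10⁻³ m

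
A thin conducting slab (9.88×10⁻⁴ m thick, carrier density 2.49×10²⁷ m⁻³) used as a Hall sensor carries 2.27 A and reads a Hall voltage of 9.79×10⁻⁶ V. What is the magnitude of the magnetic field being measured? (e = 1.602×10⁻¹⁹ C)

B ≈ 1.70 T

From V_H = IB/(n e t), B = V_H n e t / I.
B = (9.79×10⁻⁶)(2.49×10²⁷)(1.602×10⁻¹⁹)(9.88×10⁻⁴)/2.27 ≈ 1.70 T.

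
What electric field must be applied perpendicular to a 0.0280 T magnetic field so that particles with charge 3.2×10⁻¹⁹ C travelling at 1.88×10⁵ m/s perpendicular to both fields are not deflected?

For straight-line motion qE = qvB, so E = vB.
E = 1.88×10⁵ × 0.0280 = 5260 V/m.

E = 5260 V/m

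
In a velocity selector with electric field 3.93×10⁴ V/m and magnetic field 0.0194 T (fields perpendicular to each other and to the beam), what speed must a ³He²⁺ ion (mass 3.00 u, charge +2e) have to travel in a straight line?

v = 2.03×10⁶ m/s

Zero net Lorentz force requires |qE| = |q v×B|, i.e. E = vB.
v = E/B = 3.93×10⁴/0.0194 = 2.03×10⁶ m/s.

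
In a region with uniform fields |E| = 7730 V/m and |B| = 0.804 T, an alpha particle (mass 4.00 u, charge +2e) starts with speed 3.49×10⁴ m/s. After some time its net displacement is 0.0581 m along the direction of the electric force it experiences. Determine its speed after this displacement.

v_f ≈ 2.11×10⁵ m/s

B does no work; ΔKE = |q|E d.
½mv_f² = ½mv₀² + |q|Ed = ½(6.644×10⁻²⁷)(3.49×10⁴)² + (3.204×10⁻¹⁹)(7730)(0.0581) ≈ 4.046×10⁻¹⁸ J + 1.439×10⁻¹⁶ J ≈ 1.479×10⁻¹⁶ J.
v_f = √(2·1.479×10⁻¹⁶/6.644×10⁻²⁷) ≈ 2.11×10⁵ m/s.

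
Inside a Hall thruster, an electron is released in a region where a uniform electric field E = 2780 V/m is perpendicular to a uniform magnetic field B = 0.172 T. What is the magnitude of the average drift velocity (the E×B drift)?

In crossed fields the guiding centre drifts at v_d = |E×B|/B² = E/B, independent of charge and mass.
v_d = 2780/0.172 = 1.62×10⁴ m/s.

v_d ≈ 1.62×10⁴ m/s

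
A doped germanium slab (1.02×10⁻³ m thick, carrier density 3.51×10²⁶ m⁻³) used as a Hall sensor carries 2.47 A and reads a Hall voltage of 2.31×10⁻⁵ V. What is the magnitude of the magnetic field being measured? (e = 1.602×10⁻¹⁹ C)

From V_H = IB/(n e t), B = V_H n e t / I.
B = (2.31×10⁻⁵)(3.51×10²⁶)(1.602×10⁻¹⁹)(1.02×10⁻³)/2.47 ≈ 0.536 T.

B ≈ 0.536 T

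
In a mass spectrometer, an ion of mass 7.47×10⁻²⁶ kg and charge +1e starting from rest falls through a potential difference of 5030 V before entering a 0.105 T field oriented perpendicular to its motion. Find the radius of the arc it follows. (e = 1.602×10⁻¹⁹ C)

Acceleration: |q|V = ½mv² ⇒ v = √(2|q|V/m) = √(2·1.602×10⁻¹⁹·5030/7.47×10⁻²⁶) ≈ 1.469×10⁵ m/s.
In the field: r = mv/(|q|B) = (7.47×10⁻²⁶)(1.469×10⁵)/((1.602×10⁻¹⁹)(0.105)) ≈ 0.652 m.

r ≈ 0.652 m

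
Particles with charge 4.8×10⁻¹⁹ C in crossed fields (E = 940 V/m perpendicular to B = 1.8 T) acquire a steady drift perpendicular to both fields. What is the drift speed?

v_d ≈ 520 m/s

The E×B drift speed is v_d = E/B.
v_d = 940/1.8 = 520 m/s.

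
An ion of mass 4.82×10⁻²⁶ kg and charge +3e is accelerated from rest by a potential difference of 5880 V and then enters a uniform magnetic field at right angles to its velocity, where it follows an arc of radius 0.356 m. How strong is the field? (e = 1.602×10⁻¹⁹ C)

v = √(2|q|V/m) = √(2·4.806×10⁻¹⁹·5880/4.82×10⁻²⁶) ≈ 3.424×10⁵ m/s.
B = mv/(|q|r) = (4.82×10⁻²⁶)(3.424×10⁵)/((4.806×10⁻¹⁹)(0.356)) ≈ 0.0965 T.

B ≈ 0.0965 T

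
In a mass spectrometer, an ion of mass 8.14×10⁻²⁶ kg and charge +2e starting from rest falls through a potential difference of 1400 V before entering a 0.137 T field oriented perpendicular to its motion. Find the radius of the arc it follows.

r ≈ 0.195 m

Acceleration: |q|V = ½mv² ⇒ v = √(2|q|V/m) = √(2·3.204×10⁻¹⁹·1400/8.14×10⁻²⁶) ≈ 1.050×10⁵ m/s.
In the field: r = mv/(|q|B) = (8.14×10⁻²⁶)(1.050×10⁵)/((3.204×10⁻¹⁹)(0.137)) ≈ 0.195 m.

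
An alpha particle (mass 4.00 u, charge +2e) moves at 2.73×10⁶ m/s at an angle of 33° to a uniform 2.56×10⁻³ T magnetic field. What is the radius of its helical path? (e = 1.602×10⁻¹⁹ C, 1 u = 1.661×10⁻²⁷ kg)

v⊥ = v sinθ = 2.73×10⁶·sin33° ≈ 1.487×10⁶ m/s.
r = m v⊥/(|q|B) = (6.644×10⁻²⁷)(1.487×10⁶)/((3.204×10⁻¹⁹)(2.56×10⁻³)) ≈ 12.0 m.

r ≈ 12.0 m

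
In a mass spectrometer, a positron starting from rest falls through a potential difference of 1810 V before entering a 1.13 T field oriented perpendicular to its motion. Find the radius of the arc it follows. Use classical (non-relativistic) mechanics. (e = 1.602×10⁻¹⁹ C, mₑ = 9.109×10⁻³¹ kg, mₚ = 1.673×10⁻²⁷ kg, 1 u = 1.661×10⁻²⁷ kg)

r ≈ 1.27×10⁻⁴ m

Acceleration: |q|V = ½mv² ⇒ v = √(2|q|V/m) = √(2·1.602×10⁻¹⁹·1810/9.109×10⁻³¹) ≈ 2.523×10⁷ m/s.
In the field: r = mv/(|q|B) = (9.109×10⁻³¹)(2.523×10⁷)/((1.602×10⁻¹⁹)(1.13)) ≈ 1.27×10⁻⁴ m.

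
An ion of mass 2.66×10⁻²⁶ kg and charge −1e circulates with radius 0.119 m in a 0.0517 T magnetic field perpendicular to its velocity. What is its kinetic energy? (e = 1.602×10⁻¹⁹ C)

v = |q|Br/m, then KE = ½mv² = (qBr)²/(2m).
v = (1.602×10⁻¹⁹)(0.0517)(0.119)/2.66×10⁻²⁶ ≈ 3.705×10⁴ m/s.
KE = ½(2.66×10⁻²⁶)(3.705×10⁴)² ≈ 1.83×10⁻¹⁷ J.

KE ≈ 1.83×10⁻¹⁷ J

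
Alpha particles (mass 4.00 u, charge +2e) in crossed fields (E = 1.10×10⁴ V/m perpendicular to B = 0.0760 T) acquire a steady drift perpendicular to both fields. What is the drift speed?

v_d ≈ 1.45×10⁵ m/s

The steady drift has the magnetic force balancing the electric force, so v_d = E/B.
v_d = 1.10×10⁴/0.0760 = 1.45×10⁵ m/s.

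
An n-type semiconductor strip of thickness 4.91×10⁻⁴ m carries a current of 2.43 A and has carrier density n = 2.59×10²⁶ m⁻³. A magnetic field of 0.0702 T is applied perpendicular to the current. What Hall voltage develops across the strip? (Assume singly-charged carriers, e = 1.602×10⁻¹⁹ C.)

V_H ≈ 8.37×10⁻⁶ V

V_H = IB/(n e t).
V_H = (2.43)(0.0702)/((2.59×10²⁶)(1.602×10⁻¹⁹)(4.91×10⁻⁴)) ≈ 8.37×10⁻⁶ V.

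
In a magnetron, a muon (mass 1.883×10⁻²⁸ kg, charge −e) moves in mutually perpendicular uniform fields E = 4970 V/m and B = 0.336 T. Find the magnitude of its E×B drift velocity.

v_d ≈ 1.48×10⁴ m/s

In crossed fields the guiding centre drifts at v_d = |E×B|/B² = E/B, independent of charge and mass.
v_d = 4970/0.336 = 1.48×10⁴ m/s.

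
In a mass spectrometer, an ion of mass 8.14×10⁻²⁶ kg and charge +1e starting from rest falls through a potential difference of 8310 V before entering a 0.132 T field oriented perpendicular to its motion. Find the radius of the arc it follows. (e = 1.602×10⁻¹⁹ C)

Acceleration: |q|V = ½mv² ⇒ v = √(2|q|V/m) = √(2·1.602×10⁻¹⁹·8310/8.14×10⁻²⁶) ≈ 1.809×10⁵ m/s.
In the field: r = mv/(|q|B) = (8.14×10⁻²⁶)(1.809×10⁵)/((1.602×10⁻¹⁹)(0.132)) ≈ 0.696 m.

r ≈ 0.696 m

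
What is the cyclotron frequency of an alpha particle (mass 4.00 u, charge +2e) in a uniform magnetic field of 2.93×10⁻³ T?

f ≈ 2.25×10⁴ Hz

f = |q|B/(2πm).
f = (3.204×10⁻¹⁹)(2.93×10⁻³)/(2π·6.644×10⁻²⁷) ≈ 2.25×10⁴ Hz.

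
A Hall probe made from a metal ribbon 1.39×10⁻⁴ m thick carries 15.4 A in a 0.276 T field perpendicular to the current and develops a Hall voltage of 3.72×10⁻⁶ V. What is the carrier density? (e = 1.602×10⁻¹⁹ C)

n ≈ 5.13×10²⁸ m⁻³

From V_H = IB/(n e t), n = IB/(V_H e t).
n = (15.4)(0.276)/((3.72×10⁻⁶)(1.602×10⁻¹⁹)(1.39×10⁻⁴)) ≈ 5.13×10²⁸ m⁻³.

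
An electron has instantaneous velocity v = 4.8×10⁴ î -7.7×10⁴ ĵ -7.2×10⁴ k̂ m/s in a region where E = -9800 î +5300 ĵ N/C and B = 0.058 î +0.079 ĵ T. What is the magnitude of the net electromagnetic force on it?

|F| ≈ 1.49×10⁻¹⁵ N

v×B = (5690, -4180, 8260) N/C.
E + v×B = (-4110, 1120, 8260) N/C.
F = q(E + v×B) = (−1.602×10⁻¹⁹ C)·(-4110, 1120, 8260) = (6.59×10⁻¹⁶, -1.80×10⁻¹⁶, -1.32×10⁻¹⁵) N.
|F| = 1.49×10⁻¹⁵ N.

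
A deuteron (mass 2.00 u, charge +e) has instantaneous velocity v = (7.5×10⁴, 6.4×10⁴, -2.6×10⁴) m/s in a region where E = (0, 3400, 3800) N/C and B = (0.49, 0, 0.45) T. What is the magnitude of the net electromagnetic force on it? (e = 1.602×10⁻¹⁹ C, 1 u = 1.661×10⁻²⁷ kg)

|F| ≈ 9.40×10⁻¹⁵ N

v×B = (2.88×10⁴, -4.65×10⁴, -3.14×10⁴) N/C.
E + v×B = (2.88×10⁴, -4.31×10⁴, -2.76×10⁴) N/C.
F = q(E + v×B) = (1.602×10⁻¹⁹ C)·(2.88×10⁴, -4.31×10⁴, -2.76×10⁴) = (4.61×10⁻¹⁵, -6.90×10⁻¹⁵, -4.42×10⁻¹⁵) N.
|F| = 9.40×10⁻¹⁵ N.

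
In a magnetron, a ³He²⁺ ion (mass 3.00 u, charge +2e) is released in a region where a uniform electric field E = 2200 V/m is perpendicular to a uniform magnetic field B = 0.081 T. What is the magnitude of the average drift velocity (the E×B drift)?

The E×B drift speed is v_d = E/B.
v_d = 2200/0.081 = 2.7×10⁴ m/s.

v_d ≈ 2.7×10⁴ m/s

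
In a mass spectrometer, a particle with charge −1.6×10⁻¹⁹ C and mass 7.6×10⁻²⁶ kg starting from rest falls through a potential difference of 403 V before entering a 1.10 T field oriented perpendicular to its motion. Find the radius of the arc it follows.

r ≈ 0.0178 m

Acceleration: |q|V = ½mv² ⇒ v = √(2|q|V/m) = √(2·1.6×10⁻¹⁹·403/7.6×10⁻²⁶) ≈ 4.119×10⁴ m/s.
In the field: r = mv/(|q|B) = (7.6×10⁻²⁶)(4.119×10⁴)/((1.6×10⁻¹⁹)(1.10)) ≈ 0.0178 m.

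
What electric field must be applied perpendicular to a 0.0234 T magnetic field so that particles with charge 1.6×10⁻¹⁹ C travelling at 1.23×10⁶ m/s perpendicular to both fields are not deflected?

For straight-line motion qE = qvB, so E = vB.
E = 1.23×10⁶ × 0.0234 = 2.88×10⁴ V/m.

E = 2.88×10⁴ V/m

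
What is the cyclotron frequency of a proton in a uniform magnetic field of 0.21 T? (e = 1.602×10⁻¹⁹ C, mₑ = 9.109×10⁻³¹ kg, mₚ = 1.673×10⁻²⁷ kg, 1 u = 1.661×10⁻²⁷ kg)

f = |q|B/(2πm).
f = (1.602×10⁻¹⁹)(0.21)/(2π·1.673×10⁻²⁷) ≈ 3.2×10⁶ Hz.

f ≈ 3.2×10⁶ Hz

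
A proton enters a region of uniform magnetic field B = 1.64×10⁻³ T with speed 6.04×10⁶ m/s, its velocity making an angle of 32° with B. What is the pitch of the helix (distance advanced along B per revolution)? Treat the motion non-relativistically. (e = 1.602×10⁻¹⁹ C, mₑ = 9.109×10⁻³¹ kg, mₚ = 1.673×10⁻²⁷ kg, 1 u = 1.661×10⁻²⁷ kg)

p ≈ 205 m

v∥ = v cosθ = 6.04×10⁶·cos32° ≈ 5.122×10⁶ m/s.
T = 2πm/(|q|B) = 2π(1.673×10⁻²⁷)/((1.602×10⁻¹⁹)(1.64×10⁻³)) ≈ 4.001×10⁻⁵ s.
pitch = v∥ T = (5.122×10⁶)(4.001×10⁻⁵) ≈ 205 m.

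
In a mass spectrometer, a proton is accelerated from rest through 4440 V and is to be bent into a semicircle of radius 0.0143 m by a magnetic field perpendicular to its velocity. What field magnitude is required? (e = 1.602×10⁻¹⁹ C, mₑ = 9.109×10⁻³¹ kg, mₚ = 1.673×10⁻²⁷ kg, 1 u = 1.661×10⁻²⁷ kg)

v = √(2|q|V/m) = √(2·1.602×10⁻¹⁹·4440/1.673×10⁻²⁷) ≈ 9.221×10⁵ m/s.
B = mv/(|q|r) = (1.673×10⁻²⁷)(9.221×10⁵)/((1.602×10⁻¹⁹)(0.0143)) ≈ 0.673 T.

B ≈ 0.673 T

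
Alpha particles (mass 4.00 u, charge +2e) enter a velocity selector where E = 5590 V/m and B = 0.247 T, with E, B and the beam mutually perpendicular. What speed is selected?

Zero net Lorentz force requires |qE| = |q v×B|, i.e. E = vB.
v = E/B = 5590/0.247 = 2.26×10⁴ m/s.

v = 2.26×10⁴ m/s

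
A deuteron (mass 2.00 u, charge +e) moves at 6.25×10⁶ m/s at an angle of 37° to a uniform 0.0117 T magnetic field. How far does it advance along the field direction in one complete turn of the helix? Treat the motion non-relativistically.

p ≈ 55.6 m

v∥ = v cosθ = 6.25×10⁶·cos37° ≈ 4.991×10⁶ m/s.
T = 2πm/(|q|B) = 2π(3.322×10⁻²⁷)/((1.602×10⁻¹⁹)(0.0117)) ≈ 1.114×10⁻⁵ s.
pitch = v∥ T = (4.991×10⁶)(1.114×10⁻⁵) ≈ 55.6 m.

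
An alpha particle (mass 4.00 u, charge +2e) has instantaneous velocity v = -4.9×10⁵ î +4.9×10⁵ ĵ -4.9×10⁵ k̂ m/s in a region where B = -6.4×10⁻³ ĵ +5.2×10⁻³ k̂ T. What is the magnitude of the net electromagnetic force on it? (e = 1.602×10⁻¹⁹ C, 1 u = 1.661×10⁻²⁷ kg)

|F| ≈ 1.31×10⁻¹⁵ N

v×B = (-588, 2550, 3140) N/C.
F = q v×B = (3.204×10⁻¹⁹ C)·(-588, 2550, 3140) = (-1.88×10⁻¹⁶, 8.16×10⁻¹⁶, 1.00×10⁻¹⁵) N.
|F| = 1.31×10⁻¹⁵ N.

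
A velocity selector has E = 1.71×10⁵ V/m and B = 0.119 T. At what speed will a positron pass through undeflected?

v = 1.44×10⁶ m/s

Straight-line motion ⇒ electric and magnetic forces cancel, so E = vB.
v = E/B = 1.71×10⁵/0.119 = 1.44×10⁶ m/s.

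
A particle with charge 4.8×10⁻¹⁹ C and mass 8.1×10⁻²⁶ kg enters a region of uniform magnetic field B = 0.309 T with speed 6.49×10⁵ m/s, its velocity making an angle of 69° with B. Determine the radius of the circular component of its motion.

r ≈ 0.331 m

v⊥ = v sinθ = 6.49×10⁵·sin69° ≈ 6.059×10⁵ m/s.
r = m v⊥/(|q|B) = (8.1×10⁻²⁶)(6.059×10⁵)/((4.8×10⁻¹⁹)(0.309)) ≈ 0.331 m.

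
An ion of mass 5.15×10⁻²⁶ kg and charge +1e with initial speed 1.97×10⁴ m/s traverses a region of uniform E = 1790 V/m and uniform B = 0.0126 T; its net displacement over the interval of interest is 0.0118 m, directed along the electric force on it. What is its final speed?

v_f ≈ 2.28×10⁴ m/s

B does no work; ΔKE = |q|E d.
½mv_f² = ½mv₀² + |q|Ed = ½(5.15×10⁻²⁶)(1.97×10⁴)² + (1.602×10⁻¹⁹)(1790)(0.0118) ≈ 9.993×10⁻¹⁸ J + 3.384×10⁻¹⁸ J ≈ 1.338×10⁻¹⁷ J.
v_f = √(2·1.338×10⁻¹⁷/5.15×10⁻²⁶) ≈ 2.28×10⁴ m/s.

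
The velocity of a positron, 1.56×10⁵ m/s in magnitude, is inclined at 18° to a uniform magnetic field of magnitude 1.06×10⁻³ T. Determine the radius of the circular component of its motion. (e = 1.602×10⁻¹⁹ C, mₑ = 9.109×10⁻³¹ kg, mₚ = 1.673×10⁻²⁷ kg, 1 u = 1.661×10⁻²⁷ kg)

r ≈ 2.59×10⁻⁴ m

v⊥ = v sinθ = 1.56×10⁵·sin18° ≈ 4.821×10⁴ m/s.
r = m v⊥/(|q|B) = (9.109×10⁻³¹)(4.821×10⁴)/((1.602×10⁻¹⁹)(1.06×10⁻³)) ≈ 2.59×10⁻⁴ m.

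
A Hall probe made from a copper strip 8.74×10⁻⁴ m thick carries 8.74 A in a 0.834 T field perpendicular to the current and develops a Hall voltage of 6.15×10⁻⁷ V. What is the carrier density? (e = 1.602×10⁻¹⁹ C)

From V_H = IB/(n e t), n = IB/(V_H e t).
n = (8.74)(0.834)/((6.15×10⁻⁷)(1.602×10⁻¹⁹)(8.74×10⁻⁴)) ≈ 8.47×10²⁸ m⁻³.

n ≈ 8.47×10²⁸ m⁻³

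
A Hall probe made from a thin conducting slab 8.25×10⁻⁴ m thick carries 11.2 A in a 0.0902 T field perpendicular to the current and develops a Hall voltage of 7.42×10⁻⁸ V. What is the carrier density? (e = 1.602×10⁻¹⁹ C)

From V_H = IB/(n e t), n = IB/(V_H e t).
n = (11.2)(0.0902)/((7.42×10⁻⁸)(1.602×10⁻¹⁹)(8.25×10⁻⁴)) ≈ 1.03×10²⁹ m⁻³.

n ≈ 1.03×10²⁹ m⁻³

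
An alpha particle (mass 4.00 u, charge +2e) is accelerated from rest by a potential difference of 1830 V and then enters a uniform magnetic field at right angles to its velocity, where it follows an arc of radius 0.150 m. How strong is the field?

v = √(2|q|V/m) = √(2·3.204×10⁻¹⁹·1830/6.644×10⁻²⁷) ≈ 4.201×10⁵ m/s.
B = mv/(|q|r) = (6.644×10⁻²⁷)(4.201×10⁵)/((3.204×10⁻¹⁹)(0.150)) ≈ 0.0581 T.

B ≈ 0.0581 T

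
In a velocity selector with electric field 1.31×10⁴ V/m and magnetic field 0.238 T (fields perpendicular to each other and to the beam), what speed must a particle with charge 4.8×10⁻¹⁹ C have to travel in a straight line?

Zero net Lorentz force requires |qE| = |q v×B|, i.e. E = vB.
v = E/B = 1.31×10⁴/0.238 = 5.50×10⁴ m/s.
The result is independent of the particle's charge and mass.

v = 5.50×10⁴ m/s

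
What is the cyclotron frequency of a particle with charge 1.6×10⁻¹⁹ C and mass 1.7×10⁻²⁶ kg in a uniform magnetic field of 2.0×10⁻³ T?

f ≈ 3000 Hz

f = |q|B/(2πm).
f = (1.6×10⁻¹⁹)(2.0×10⁻³)/(2π·1.7×10⁻²⁶) ≈ 3000 Hz.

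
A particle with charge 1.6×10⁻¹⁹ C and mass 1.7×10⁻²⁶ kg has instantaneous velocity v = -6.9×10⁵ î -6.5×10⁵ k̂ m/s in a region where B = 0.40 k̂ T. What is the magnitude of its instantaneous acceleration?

v×B = (0, 2.76×10⁵, 0) N/C.
F = q v×B = (1.6×10⁻¹⁹ C)·(0, 2.76×10⁵, 0) = (0, 4.42×10⁻¹⁴, 0) N.
|a| = |F|/m = 4.416×10⁻¹⁴/1.7×10⁻²⁶ ≈ 2.60×10¹² m/s².

|a| ≈ 2.60×10¹² m/s²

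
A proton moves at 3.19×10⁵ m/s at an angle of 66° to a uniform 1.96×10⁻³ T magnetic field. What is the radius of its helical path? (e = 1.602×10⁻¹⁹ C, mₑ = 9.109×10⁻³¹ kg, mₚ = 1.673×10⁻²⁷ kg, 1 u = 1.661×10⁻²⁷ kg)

r ≈ 1.55 m

v⊥ = v sinθ = 3.19×10⁵·sin66° ≈ 2.914×10⁵ m/s.
r = m v⊥/(|q|B) = (1.673×10⁻²⁷)(2.914×10⁵)/((1.602×10⁻¹⁹)(1.96×10⁻³)) ≈ 1.55 m.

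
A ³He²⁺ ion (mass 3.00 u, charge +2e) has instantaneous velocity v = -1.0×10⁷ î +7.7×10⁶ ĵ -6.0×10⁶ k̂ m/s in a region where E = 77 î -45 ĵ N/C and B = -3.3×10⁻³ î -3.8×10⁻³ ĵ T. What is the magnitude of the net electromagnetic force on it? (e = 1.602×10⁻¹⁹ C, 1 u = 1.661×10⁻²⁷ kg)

|F| ≈ 2.25×10⁻¹⁴ N

v×B = (-2.28×10⁴, 1.98×10⁴, 6.34×10⁴) N/C.
E + v×B = (-2.27×10⁴, 1.98×10⁴, 6.34×10⁴) N/C.
F = q(E + v×B) = (3.204×10⁻¹⁹ C)·(-2.27×10⁴, 1.98×10⁴, 6.34×10⁴) = (-7.28×10⁻¹⁵, 6.33×10⁻¹⁵, 2.03×10⁻¹⁴) N.
|F| = 2.25×10⁻¹⁴ N.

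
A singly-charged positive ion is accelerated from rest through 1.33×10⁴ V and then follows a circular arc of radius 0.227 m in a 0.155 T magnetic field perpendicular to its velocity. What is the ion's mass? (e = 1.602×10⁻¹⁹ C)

Combine |q|V = ½mv² and r = mv/(|q|B): eliminate v to get m = qB²r²/(2V).
m = (1.602×10⁻¹⁹)(0.155)²(0.227)²/(2·1.33×10⁴) ≈ 7.46×10⁻²⁷ kg.

m ≈ 7.46×10⁻²⁷ kg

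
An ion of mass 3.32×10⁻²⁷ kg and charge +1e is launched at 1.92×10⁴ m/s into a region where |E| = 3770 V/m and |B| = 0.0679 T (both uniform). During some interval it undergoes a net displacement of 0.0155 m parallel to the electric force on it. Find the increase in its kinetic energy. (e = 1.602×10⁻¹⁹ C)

ΔKE ≈ 9.36×10⁻¹⁸ J

The magnetic force is always ⟂ v and does no work; only the electric force changes KE.
ΔKE = F_E · d = |q|E d = (1.602×10⁻¹⁹)(3770)(0.0155) ≈ 9.36×10⁻¹⁸ J.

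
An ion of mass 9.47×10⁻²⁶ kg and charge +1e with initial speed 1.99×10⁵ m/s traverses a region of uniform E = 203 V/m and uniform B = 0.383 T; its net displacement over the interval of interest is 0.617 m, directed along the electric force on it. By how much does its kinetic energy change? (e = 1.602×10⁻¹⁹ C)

ΔKE ≈ 2.01×10⁻¹⁷ J

The magnetic force is always ⟂ v and does no work; only the electric force changes KE.
ΔKE = F_E · d = |q|E d = (1.602×10⁻¹⁹)(203)(0.617) ≈ 2.01×10⁻¹⁷ J.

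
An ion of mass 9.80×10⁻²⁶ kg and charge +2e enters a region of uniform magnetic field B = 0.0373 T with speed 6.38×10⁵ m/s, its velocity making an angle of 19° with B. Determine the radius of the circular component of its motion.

r ≈ 1.70 m

v⊥ = v sinθ = 6.38×10⁵·sin19° ≈ 2.077×10⁵ m/s.
r = m v⊥/(|q|B) = (9.80×10⁻²⁶)(2.077×10⁵)/((3.204×10⁻¹⁹)(0.0373)) ≈ 1.70 m.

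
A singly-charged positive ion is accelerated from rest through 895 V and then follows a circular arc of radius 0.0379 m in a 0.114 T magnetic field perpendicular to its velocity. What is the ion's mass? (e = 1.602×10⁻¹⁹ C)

Combine |q|V = ½mv² and r = mv/(|q|B): eliminate v to get m = qB²r²/(2V).
m = (1.602×10⁻¹⁹)(0.114)²(0.0379)²/(2·895) ≈ 1.67×10⁻²⁷ kg.

m ≈ 1.67×10⁻²⁷ kg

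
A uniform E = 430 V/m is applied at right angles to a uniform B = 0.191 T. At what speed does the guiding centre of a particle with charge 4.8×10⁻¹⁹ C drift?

The E×B drift speed is v_d = E/B.
v_d = 430/0.191 = 2250 m/s.

v_d ≈ 2250 m/s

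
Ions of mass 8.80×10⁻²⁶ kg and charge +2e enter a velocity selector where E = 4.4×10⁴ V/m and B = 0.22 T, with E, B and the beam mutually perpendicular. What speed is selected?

v = 2.0×10⁵ m/s

For undeflected motion the electric and magnetic forces balance: qE = qvB.
v = E/B = 4.4×10⁴/0.22 = 2.0×10⁵ m/s.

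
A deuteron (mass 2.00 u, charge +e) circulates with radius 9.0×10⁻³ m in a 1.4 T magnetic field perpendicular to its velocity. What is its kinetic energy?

KE ≈ 6.1×10⁻¹⁶ J

v = |q|Br/m, then KE = ½mv² = (qBr)²/(2m).
v = (1.602×10⁻¹⁹)(1.4)(9.0×10⁻³)/3.322×10⁻²⁷ ≈ 6.076×10⁵ m/s.
KE = ½(3.322×10⁻²⁷)(6.076×10⁵)² ≈ 6.1×10⁻¹⁶ J.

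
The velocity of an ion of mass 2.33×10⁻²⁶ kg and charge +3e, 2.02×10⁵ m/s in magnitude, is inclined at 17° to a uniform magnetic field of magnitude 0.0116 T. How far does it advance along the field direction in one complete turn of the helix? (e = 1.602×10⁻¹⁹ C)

v∥ = v cosθ = 2.02×10⁵·cos17° ≈ 1.932×10⁵ m/s.
T = 2πm/(|q|B) = 2π(2.33×10⁻²⁶)/((4.806×10⁻¹⁹)(0.0116)) ≈ 2.626×10⁻⁵ s.
pitch = v∥ T = (1.932×10⁵)(2.626×10⁻⁵) ≈ 5.07 m.

p ≈ 5.07 m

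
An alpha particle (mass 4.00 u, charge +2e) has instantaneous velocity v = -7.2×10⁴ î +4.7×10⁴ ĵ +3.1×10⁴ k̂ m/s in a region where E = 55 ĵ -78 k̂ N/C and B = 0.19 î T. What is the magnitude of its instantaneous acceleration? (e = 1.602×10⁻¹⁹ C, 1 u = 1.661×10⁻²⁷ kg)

|a| ≈ 5.20×10¹¹ m/s²

v×B = (0, 5890, -8930) N/C.
E + v×B = (0, 5940, -9010) N/C.
F = q(E + v×B) = (3.204×10⁻¹⁹ C)·(0, 5940, -9010) = (0, 1.90×10⁻¹⁵, -2.89×10⁻¹⁵) N.
|a| = |F|/m = 3.458×10⁻¹⁵/6.644×10⁻²⁷ ≈ 5.20×10¹¹ m/s².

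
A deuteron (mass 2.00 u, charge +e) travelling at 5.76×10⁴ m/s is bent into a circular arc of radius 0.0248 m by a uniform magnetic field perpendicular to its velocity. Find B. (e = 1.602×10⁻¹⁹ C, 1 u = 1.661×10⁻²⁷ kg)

From |q|vB = mv²/r, B = mv/(|q|r).
B = (3.322×10⁻²⁷)(5.76×10⁴)/((1.602×10⁻¹⁹)(0.0248)) ≈ 0.0482 T.

B ≈ 0.0482 T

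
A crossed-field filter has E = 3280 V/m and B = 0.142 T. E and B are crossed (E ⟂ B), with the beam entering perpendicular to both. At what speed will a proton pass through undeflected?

Straight-line motion ⇒ electric and magnetic forces cancel, so E = vB.
v = E/B = 3280/0.142 = 2.31×10⁴ m/s.

v = 2.31×10⁴ m/s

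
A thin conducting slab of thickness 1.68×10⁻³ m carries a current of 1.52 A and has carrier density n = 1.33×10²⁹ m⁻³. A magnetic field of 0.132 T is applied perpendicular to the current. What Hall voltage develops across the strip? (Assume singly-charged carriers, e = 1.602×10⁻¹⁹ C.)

V_H ≈ 5.61×10⁻⁹ V

V_H = IB/(n e t).
V_H = (1.52)(0.132)/((1.33×10²⁹)(1.602×10⁻¹⁹)(1.68×10⁻³)) ≈ 5.61×10⁻⁹ V.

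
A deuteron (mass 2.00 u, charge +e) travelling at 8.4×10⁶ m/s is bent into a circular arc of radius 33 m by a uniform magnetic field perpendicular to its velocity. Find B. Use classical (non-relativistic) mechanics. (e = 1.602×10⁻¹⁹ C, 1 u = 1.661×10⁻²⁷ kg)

B ≈ 5.3×10⁻³ T

From |q|vB = mv²/r, B = mv/(|q|r).
B = (3.322×10⁻²⁷)(8.4×10⁶)/((1.602×10⁻¹⁹)(33)) ≈ 5.3×10⁻³ T.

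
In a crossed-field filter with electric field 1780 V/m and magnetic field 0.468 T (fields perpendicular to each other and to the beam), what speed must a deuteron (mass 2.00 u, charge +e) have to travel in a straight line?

Zero net Lorentz force requires |qE| = |q v×B|, i.e. E = vB.
v = E/B = 1780/0.468 = 3800 m/s.
The result is independent of the particle's charge and mass.

v = 3800 m/s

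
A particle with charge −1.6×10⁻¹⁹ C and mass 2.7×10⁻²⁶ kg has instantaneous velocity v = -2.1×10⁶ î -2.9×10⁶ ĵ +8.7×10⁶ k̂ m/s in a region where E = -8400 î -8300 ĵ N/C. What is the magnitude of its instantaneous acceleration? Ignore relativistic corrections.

|a| ≈ 7.00×10¹⁰ m/s²

Only an electric field acts, so F = qE = (−1.6×10⁻¹⁹ C)·(-8400, -8300, 0) = (1.34×10⁻¹⁵, 1.33×10⁻¹⁵, 0) N.
|a| = |F|/m = 1.889×10⁻¹⁵/2.7×10⁻²⁶ ≈ 7.00×10¹⁰ m/s².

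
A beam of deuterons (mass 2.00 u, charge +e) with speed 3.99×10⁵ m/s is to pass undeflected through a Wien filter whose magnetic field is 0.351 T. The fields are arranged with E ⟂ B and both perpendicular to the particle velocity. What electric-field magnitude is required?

E = 1.40×10⁵ V/m

For straight-line motion qE = qvB, so E = vB.
E = 3.99×10⁵ × 0.351 = 1.40×10⁵ V/m.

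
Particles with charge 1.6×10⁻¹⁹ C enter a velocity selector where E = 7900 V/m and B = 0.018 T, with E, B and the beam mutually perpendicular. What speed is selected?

Zero net Lorentz force requires |qE| = |q v×B|, i.e. E = vB.
v = E/B = 7900/0.018 = 4.4×10⁵ m/s.

v = 4.4×10⁵ m/s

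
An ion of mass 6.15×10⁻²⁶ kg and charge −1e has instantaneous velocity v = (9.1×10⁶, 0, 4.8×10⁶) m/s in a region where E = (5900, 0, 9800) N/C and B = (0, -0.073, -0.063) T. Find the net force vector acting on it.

v×B = (3.50×10⁵, 5.73×10⁵, -6.64×10⁵) N/C.
E + v×B = (3.56×10⁵, 5.73×10⁵, -6.54×10⁵) N/C.
F = q(E + v×B) = (−1.602×10⁻¹⁹ C)·(3.56×10⁵, 5.73×10⁵, -6.54×10⁵) = (-5.71×10⁻¹⁴, -9.18×10⁻¹⁴, 1.05×10⁻¹³) N.

F ≈ (-5.71×10⁻¹⁴, -9.18×10⁻¹⁴, 1.05×10⁻¹³) N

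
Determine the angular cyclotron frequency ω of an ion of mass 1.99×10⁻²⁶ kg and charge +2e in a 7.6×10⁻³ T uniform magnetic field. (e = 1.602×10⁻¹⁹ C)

ω = |q|B/m.
ω = (3.204×10⁻¹⁹)(7.6×10⁻³)/1.99×10⁻²⁶ ≈ 1.2×10⁵ rad/s.

ω ≈ 1.2×10⁵ rad/s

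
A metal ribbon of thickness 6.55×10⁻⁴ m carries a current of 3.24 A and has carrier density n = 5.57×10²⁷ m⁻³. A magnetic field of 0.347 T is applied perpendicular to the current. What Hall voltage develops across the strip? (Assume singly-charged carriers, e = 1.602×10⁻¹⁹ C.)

V_H ≈ 1.92×10⁻⁶ V

V_H = IB/(n e t).
V_H = (3.24)(0.347)/((5.57×10²⁷)(1.602×10⁻¹⁹)(6.55×10⁻⁴)) ≈ 1.92×10⁻⁶ V.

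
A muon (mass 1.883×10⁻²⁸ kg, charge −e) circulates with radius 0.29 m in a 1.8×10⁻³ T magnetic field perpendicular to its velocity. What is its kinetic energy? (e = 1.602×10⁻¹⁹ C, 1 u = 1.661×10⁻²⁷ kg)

KE ≈ 120 eV

v = |q|Br/m, then KE = ½mv² = (qBr)²/(2m).
v = (1.602×10⁻¹⁹)(1.8×10⁻³)(0.29)/1.883×10⁻²⁸ ≈ 4.441×10⁵ m/s.
KE = ½(1.883×10⁻²⁸)(4.441×10⁵)² ≈ 1.9×10⁻¹⁷ J = 120 eV.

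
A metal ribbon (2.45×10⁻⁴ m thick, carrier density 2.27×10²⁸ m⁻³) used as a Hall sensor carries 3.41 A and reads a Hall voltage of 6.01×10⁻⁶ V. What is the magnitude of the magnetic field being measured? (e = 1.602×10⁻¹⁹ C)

From V_H = IB/(n e t), B = V_H n e t / I.
B = (6.01×10⁻⁶)(2.27×10²⁸)(1.602×10⁻¹⁹)(2.45×10⁻⁴)/3.41 ≈ 1.57 T.

B ≈ 1.57 T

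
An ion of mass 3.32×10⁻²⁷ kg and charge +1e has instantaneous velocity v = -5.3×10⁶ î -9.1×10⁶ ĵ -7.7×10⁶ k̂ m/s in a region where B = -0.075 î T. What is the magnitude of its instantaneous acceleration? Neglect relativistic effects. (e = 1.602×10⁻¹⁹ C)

|a| ≈ 4.31×10¹³ m/s²

v×B = (0, 5.78×10⁵, -6.82×10⁵) N/C.
F = q v×B = (1.602×10⁻¹⁹ C)·(0, 5.78×10⁵, -6.82×10⁵) = (0, 9.25×10⁻¹⁴, -1.09×10⁻¹³) N.
|a| = |F|/m = 1.432×10⁻¹³/3.32×10⁻²⁷ ≈ 4.31×10¹³ m/s².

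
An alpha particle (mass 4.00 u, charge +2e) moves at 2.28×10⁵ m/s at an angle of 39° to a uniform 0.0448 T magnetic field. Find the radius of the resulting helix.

v⊥ = v sinθ = 2.28×10⁵·sin39° ≈ 1.435×10⁵ m/s.
r = m v⊥/(|q|B) = (6.644×10⁻²⁷)(1.435×10⁵)/((3.204×10⁻¹⁹)(0.0448)) ≈ 0.0664 m.

r ≈ 0.0664 m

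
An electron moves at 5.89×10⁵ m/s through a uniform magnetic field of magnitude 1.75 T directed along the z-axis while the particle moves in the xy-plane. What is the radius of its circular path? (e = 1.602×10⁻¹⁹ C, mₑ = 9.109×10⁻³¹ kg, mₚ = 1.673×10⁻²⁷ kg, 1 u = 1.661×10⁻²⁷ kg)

r ≈ 1.91×10⁻⁶ m

The magnetic force provides the centripetal force: |q|vB = mv²/r.
r = mv/(|q|B) = (9.109×10⁻³¹)(5.89×10⁵)/((1.602×10⁻¹⁹)(1.75)) ≈ 1.91×10⁻⁶ m.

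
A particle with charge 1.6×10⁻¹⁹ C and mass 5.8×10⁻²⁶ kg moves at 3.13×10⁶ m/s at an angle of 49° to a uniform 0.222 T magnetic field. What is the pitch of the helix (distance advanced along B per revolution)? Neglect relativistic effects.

v∥ = v cosθ = 3.13×10⁶·cos49° ≈ 2.053×10⁶ m/s.
T = 2πm/(|q|B) = 2π(5.8×10⁻²⁶)/((1.6×10⁻¹⁹)(0.222)) ≈ 1.026×10⁻⁵ s.
pitch = v∥ T = (2.053×10⁶)(1.026×10⁻⁵) ≈ 21.1 m.

p ≈ 21.1 m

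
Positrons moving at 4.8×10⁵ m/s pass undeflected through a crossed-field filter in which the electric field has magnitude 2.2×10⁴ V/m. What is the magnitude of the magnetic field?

Balance of forces in the selector: qE = qvB ⇒ B = E/v.
B = 2.2×10⁴/4.8×10⁵ = 0.046 T.

B = 0.046 T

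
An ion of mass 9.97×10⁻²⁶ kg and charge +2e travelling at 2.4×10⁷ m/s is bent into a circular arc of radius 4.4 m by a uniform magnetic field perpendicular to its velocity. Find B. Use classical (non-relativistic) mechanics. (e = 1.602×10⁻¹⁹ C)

From |q|vB = mv²/r, B = mv/(|q|r).
B = (9.97×10⁻²⁶)(2.4×10⁷)/((3.204×10⁻¹⁹)(4.4)) ≈ 1.7 T.

B ≈ 1.7 T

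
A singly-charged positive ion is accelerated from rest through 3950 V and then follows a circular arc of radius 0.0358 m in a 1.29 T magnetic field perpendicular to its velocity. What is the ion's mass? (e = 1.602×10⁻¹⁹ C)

Combine |q|V = ½mv² and r = mv/(|q|B): eliminate v to get m = qB²r²/(2V).
m = (1.602×10⁻¹⁹)(1.29)²(0.0358)²/(2·3950) ≈ 4.32×10⁻²⁶ kg.

m ≈ 4.32×10⁻²⁶ kg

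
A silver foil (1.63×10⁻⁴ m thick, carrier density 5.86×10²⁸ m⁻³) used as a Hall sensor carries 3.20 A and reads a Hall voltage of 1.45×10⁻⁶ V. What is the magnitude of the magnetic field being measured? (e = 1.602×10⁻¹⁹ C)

B ≈ 0.693 T

From V_H = IB/(n e t), B = V_H n e t / I.
B = (1.45×10⁻⁶)(5.86×10²⁸)(1.602×10⁻¹⁹)(1.63×10⁻⁴)/3.20 ≈ 0.693 T.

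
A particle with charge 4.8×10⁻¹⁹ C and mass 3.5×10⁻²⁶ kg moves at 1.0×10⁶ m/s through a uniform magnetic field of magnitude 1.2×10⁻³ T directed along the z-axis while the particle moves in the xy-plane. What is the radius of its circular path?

r ≈ 61 m

The magnetic force provides the centripetal force: |q|vB = mv²/r.
r = mv/(|q|B) = (3.5×10⁻²⁶)(1.0×10⁶)/((4.8×10⁻¹⁹)(1.2×10⁻³)) ≈ 61 m.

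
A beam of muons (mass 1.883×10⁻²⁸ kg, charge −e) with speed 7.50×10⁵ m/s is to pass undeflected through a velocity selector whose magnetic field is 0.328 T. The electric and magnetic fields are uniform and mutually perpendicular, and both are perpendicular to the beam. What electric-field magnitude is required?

For straight-line motion qE = qvB, so E = vB.
E = 7.50×10⁵ × 0.328 = 2.46×10⁵ V/m.

E = 2.46×10⁵ V/m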